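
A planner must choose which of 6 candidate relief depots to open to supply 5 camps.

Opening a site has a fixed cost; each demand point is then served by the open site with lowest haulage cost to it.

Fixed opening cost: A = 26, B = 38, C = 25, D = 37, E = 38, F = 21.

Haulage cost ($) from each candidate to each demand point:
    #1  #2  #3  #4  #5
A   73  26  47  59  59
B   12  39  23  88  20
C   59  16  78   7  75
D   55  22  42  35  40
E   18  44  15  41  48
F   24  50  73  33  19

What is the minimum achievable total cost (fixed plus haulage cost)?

Open {B, C}: assign each demand point to its cheapest open site.
  #1→B 12, #2→C 16, #3→B 23, #4→C 7, #5→B 20
  haulage cost 78, fixed 63 → total 141.
Compare {C, E, F}: haulage cost 75 + fixed 84 = 159.
Compare {B, C, F}: haulage cost 77 + fixed 84 = 161.
Compare {C, E}: haulage cost 104 + fixed 63 = 167.
All other subsets cost ≥ 159. Minimum total cost: 141.

141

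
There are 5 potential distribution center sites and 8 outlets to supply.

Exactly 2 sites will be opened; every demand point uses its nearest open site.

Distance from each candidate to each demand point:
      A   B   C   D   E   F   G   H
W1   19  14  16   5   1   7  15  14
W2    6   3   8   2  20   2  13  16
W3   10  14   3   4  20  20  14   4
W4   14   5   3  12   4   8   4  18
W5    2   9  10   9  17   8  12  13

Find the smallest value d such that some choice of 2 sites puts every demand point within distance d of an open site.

Open {W3, W4}.
  Farthest demand point is A at distance 10 (to W3); all others are ≤ 10.
With {W1, W5} the worst case is 13.
With {W4, W5} the worst case is 13.
No size-2 selection achieves below 10.

10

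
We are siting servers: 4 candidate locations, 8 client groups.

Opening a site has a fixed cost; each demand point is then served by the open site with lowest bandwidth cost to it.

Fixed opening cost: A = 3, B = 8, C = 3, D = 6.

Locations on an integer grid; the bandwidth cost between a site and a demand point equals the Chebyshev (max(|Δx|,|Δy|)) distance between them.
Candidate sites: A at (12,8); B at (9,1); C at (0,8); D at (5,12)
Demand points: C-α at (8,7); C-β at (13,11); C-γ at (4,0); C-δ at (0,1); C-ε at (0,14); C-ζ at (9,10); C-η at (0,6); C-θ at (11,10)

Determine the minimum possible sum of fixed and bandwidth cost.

41

Open {A, C}: assign each demand point to its cheapest open site.
  C-α→A 4, C-β→A 3, C-γ→A 8, C-δ→C 7, C-ε→C 6, C-ζ→A 3, C-η→C 2, C-θ→A 2
  bandwidth cost 35, fixed 6 → total 41.
Compare {A, B, C}: bandwidth cost 32 + fixed 14 = 46.
Compare {A, C, D}: bandwidth cost 34 + fixed 12 = 46.
Compare {A, D}: bandwidth cost 42 + fixed 9 = 51.
All other subsets cost ≥ 46. Minimum total cost: 41.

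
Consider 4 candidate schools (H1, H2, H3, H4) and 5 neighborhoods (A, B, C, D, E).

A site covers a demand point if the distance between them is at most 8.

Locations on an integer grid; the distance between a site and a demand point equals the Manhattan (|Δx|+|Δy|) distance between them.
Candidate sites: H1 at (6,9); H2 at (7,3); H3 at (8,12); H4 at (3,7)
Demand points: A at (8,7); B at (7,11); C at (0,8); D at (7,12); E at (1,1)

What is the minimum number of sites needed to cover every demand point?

Coverage sets (demand points within 8 of each site):
  H1: {A, B, C, D}
  H2: {A, B, E}
  H3: {A, B, D}
  H4: {A, B, C, E}
No single site covers all 5 demand points.
But {H1, H2} covers everything, so the minimum is 2.

2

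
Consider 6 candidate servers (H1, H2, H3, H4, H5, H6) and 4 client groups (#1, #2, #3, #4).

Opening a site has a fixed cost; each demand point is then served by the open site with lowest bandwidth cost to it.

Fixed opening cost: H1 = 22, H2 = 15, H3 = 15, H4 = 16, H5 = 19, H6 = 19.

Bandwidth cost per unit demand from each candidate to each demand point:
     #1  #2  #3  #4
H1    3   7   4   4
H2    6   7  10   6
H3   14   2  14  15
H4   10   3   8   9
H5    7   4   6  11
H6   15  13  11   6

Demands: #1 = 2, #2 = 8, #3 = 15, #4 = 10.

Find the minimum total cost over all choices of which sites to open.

159

Open {H1, H3}: assign each demand point to its cheapest open site.
  #1→H1 2×3=6, #2→H3 8×2=16, #3→H1 15×4=60, #4→H1 10×4=40
  bandwidth cost 122, fixed 37 → total 159.
Compare {H1, H4}: bandwidth cost 130 + fixed 38 = 168.
Compare {H1, H2, H3}: bandwidth cost 122 + fixed 52 = 174.
Compare {H1, H3, H4}: bandwidth cost 122 + fixed 53 = 175.
All other subsets cost ≥ 168. Minimum total cost: 159.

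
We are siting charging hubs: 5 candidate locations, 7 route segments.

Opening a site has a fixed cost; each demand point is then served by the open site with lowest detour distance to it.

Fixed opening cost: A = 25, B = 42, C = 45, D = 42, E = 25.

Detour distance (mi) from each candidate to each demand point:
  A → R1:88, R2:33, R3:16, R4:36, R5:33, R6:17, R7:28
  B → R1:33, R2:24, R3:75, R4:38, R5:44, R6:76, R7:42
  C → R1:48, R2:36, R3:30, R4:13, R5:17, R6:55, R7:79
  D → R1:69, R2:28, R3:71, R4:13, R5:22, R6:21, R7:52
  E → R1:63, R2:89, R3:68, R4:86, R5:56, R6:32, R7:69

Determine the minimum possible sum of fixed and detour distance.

Open {A, C}: assign each demand point to its cheapest open site.
  R1→C 48, R2→A 33, R3→A 16, R4→C 13, R5→C 17, R6→A 17, R7→A 28
  detour distance 172, fixed 70 → total 242.
Compare {A, B}: detour distance 187 + fixed 67 = 254.
Compare {A, D}: detour distance 193 + fixed 67 = 260.
Compare {A, B, C}: detour distance 148 + fixed 112 = 260.
All other subsets cost ≥ 254. Minimum total cost: 242.

242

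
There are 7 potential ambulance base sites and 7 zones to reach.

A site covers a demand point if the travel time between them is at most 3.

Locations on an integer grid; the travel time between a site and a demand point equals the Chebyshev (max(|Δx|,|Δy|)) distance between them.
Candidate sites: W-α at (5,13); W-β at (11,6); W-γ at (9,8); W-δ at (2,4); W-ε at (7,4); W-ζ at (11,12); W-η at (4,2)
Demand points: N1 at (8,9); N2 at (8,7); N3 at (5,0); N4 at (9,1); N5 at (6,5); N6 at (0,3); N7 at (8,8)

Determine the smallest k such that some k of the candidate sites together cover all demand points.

4

Coverage sets (demand points within 3 of each site):
  W-α: {}
  W-β: {N1, N2, N7}
  W-γ: {N1, N2, N5, N7}
  W-δ: {N6}
  W-ε: {N2, N4, N5}
  W-ζ: {N1}
  W-η: {N3, N5}
No 3 sites suffice: every size-3 union leaves at least one demand point uncovered.
But {W-β, W-δ, W-ε, W-η} covers everything, so the minimum is 4.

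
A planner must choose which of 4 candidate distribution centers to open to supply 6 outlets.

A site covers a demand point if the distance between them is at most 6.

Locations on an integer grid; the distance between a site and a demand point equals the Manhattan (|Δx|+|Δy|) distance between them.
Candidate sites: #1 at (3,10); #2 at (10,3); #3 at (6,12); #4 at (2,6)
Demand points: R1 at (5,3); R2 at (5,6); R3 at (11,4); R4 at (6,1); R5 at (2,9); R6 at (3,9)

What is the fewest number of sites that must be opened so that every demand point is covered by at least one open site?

2

Coverage sets (demand points within 6 of each site):
  #1: {R2, R5, R6}
  #2: {R1, R3, R4}
  #3: {R6}
  #4: {R1, R2, R5, R6}
No single site covers all 6 demand points.
But {#1, #2} covers everything, so the minimum is 2.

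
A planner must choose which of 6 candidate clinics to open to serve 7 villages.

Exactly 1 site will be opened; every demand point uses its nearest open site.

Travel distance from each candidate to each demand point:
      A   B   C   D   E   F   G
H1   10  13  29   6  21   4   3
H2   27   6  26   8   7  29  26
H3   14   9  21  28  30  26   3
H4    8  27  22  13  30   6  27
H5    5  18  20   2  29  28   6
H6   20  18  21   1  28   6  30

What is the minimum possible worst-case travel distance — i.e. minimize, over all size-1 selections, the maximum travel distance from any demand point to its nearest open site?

Open {H1}.
  Farthest demand point is C at travel distance 29 (to H1); all others are ≤ 29.
With {H2} the worst case is 29.
With {H5} the worst case is 29.
No size-1 selection achieves below 29.

29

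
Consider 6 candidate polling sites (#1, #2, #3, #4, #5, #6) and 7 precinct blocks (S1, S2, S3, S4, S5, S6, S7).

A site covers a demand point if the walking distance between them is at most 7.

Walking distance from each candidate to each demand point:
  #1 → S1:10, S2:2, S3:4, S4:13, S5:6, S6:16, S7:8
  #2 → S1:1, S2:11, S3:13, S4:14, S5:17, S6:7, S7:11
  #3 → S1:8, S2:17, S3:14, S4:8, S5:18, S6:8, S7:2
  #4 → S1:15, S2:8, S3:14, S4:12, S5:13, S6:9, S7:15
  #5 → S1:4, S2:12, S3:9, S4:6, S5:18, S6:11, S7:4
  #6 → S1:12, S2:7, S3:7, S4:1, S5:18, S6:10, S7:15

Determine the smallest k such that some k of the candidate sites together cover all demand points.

Coverage sets (demand points within 7 of each site):
  #1: {S2, S3, S5}
  #2: {S1, S6}
  #3: {S7}
  #4: {}
  #5: {S1, S4, S7}
  #6: {S2, S3, S4}
No 2 sites suffice: every size-2 union leaves at least one demand point uncovered.
But {#1, #2, #5} covers everything, so the minimum is 3.

3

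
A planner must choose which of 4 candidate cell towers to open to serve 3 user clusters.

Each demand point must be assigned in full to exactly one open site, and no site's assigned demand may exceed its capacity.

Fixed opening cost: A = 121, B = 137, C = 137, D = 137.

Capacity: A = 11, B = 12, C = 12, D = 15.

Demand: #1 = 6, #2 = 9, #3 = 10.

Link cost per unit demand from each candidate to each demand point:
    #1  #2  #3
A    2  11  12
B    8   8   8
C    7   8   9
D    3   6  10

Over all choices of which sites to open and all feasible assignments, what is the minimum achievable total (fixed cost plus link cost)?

426

Open {B, D}; cheapest assignment that respects the capacities:
  B (cap 12, load 10): #3 — cost 10×8 = 80
  D (cap 15, load 15): #1, #2 — cost 6×3 + 9×6 = 72
  Shipping 152, fixed 274 → total 426.
  Any other capacity-feasible assignment to {B, D} ships for at least 152.
Compare {C, D}: its best feasible assignment gives total 436.
Compare {A, D}: its best feasible assignment gives total 450.
Every other set of open sites that can feasibly serve all demand totals ≥ 436 even under its best assignment. Minimum: 426.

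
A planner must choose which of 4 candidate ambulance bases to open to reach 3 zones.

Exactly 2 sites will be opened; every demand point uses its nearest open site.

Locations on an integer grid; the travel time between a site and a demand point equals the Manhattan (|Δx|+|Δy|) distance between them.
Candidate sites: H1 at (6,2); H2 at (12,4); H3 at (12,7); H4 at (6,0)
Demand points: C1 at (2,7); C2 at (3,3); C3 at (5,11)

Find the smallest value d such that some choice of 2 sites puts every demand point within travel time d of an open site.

Open {H1, H2}.
  Farthest demand point is C3 at travel time 10 (to H1); all others are ≤ 10.
With {H1, H3} the worst case is 10.
With {H1, H4} the worst case is 10.
No size-2 selection achieves below 10.

10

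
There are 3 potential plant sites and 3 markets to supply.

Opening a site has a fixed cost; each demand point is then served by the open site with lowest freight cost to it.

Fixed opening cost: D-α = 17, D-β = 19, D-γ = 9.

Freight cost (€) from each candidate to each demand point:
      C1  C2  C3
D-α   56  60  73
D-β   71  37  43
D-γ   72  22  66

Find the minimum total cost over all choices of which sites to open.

Open {D-β, D-γ}: assign each demand point to its cheapest open site.
  C1→D-β 71, C2→D-γ 22, C3→D-β 43
  freight cost 136, fixed 28 → total 164.
Compare {D-α, D-β, D-γ}: freight cost 121 + fixed 45 = 166.
Compare {D-γ}: freight cost 160 + fixed 9 = 169.
Compare {D-β}: freight cost 151 + fixed 19 = 170.
All other subsets cost ≥ 166. Minimum total cost: 164.

164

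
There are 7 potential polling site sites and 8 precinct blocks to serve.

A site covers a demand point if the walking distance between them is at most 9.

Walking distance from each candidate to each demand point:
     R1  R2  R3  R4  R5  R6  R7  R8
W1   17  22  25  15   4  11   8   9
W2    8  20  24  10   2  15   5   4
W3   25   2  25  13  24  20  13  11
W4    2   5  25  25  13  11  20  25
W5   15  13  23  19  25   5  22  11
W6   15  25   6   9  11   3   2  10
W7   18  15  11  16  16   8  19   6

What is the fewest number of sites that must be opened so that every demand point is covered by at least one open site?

3

Coverage sets (demand points within 9 of each site):
  W1: {R5, R7, R8}
  W2: {R1, R5, R7, R8}
  W3: {R2}
  W4: {R1, R2}
  W5: {R6}
  W6: {R3, R4, R6, R7}
  W7: {R6, R8}
No 2 sites suffice: every size-2 union leaves at least one demand point uncovered.
But {W1, W4, W6} covers everything, so the minimum is 3.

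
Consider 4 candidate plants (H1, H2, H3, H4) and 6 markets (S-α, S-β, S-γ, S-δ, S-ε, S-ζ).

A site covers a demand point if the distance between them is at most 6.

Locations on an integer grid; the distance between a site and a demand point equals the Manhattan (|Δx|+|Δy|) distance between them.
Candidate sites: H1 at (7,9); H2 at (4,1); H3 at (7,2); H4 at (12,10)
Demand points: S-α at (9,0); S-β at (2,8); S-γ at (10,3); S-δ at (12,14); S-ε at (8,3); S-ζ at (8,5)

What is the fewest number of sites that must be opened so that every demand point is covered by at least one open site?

3

Coverage sets (demand points within 6 of each site):
  H1: {S-β, S-ζ}
  H2: {S-α, S-ε}
  H3: {S-α, S-γ, S-ε, S-ζ}
  H4: {S-δ}
No 2 sites suffice: every size-2 union leaves at least one demand point uncovered.
But {H1, H3, H4} covers everything, so the minimum is 3.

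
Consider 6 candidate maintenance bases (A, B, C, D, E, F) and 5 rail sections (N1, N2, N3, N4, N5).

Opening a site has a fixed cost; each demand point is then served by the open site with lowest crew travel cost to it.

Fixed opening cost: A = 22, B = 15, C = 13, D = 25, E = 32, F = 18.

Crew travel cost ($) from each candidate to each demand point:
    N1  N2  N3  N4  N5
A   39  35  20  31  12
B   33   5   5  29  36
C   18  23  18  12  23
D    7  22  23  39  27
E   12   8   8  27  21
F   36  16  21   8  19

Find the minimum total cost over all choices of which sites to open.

91

Open {B, C}: assign each demand point to its cheapest open site.
  N1→C 18, N2→B 5, N3→B 5, N4→C 12, N5→C 23
  crew travel cost 63, fixed 28 → total 91.
Compare {B, C, F}: crew travel cost 55 + fixed 46 = 101.
Compare {A, B, C}: crew travel cost 52 + fixed 50 = 102.
Compare {B, D, F}: crew travel cost 44 + fixed 58 = 102.
All other subsets cost ≥ 101. Minimum total cost: 91.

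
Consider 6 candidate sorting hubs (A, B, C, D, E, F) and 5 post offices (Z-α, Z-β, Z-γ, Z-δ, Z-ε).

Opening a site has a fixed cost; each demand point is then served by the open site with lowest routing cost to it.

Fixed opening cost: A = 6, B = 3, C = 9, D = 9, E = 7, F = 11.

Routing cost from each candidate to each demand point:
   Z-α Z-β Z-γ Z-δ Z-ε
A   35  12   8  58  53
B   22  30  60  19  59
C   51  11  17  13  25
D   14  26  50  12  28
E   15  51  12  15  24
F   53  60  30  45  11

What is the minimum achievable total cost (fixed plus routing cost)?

83

Open {A, D, F}: assign each demand point to its cheapest open site.
  Z-α→D 14, Z-β→A 12, Z-γ→A 8, Z-δ→D 12, Z-ε→F 11
  routing cost 57, fixed 26 → total 83.
Compare {A, E, F}: routing cost 61 + fixed 24 = 85.
Compare {A, B, D, F}: routing cost 57 + fixed 29 = 86.
Compare {A, E}: routing cost 74 + fixed 13 = 87.
All other subsets cost ≥ 85. Minimum total cost: 83.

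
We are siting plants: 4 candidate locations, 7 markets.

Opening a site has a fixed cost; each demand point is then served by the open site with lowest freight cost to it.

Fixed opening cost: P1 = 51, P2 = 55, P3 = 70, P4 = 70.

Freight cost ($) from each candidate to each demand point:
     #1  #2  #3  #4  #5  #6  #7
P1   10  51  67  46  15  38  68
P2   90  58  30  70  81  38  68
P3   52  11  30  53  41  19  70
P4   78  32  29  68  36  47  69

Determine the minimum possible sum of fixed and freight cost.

Open {P1, P3}: assign each demand point to its cheapest open site.
  #1→P1 10, #2→P3 11, #3→P3 30, #4→P1 46, #5→P1 15, #6→P3 19, #7→P1 68
  freight cost 199, fixed 121 → total 320.
Compare {P1}: freight cost 295 + fixed 51 = 346.
Compare {P3}: freight cost 276 + fixed 70 = 346.
Compare {P1, P4}: freight cost 238 + fixed 121 = 359.
All other subsets cost ≥ 346. Minimum total cost: 320.

320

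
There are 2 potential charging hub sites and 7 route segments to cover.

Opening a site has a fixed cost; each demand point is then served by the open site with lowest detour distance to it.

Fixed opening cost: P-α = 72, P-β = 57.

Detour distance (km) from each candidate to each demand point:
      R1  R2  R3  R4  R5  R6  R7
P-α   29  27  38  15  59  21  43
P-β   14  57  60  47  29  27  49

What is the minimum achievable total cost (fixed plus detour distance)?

Open {P-α}: assign each demand point to its cheapest open site.
  R1→P-α 29, R2→P-α 27, R3→P-α 38, R4→P-α 15, R5→P-α 59, R6→P-α 21, R7→P-α 43
  detour distance 232, fixed 72 → total 304.
Compare {P-α, P-β}: detour distance 187 + fixed 129 = 316.
Compare {P-β}: detour distance 283 + fixed 57 = 340.

304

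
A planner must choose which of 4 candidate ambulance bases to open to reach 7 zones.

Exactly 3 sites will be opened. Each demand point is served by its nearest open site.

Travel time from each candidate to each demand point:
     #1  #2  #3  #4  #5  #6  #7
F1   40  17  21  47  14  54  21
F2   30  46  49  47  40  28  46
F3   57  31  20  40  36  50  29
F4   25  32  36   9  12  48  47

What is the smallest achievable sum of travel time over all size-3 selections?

133

Open {F1, F2, F4}.
  #1→F4 25, #2→F1 17, #3→F1 21, #4→F4 9, #5→F4 12, #6→F2 28, #7→F1 21  ⇒ total 133.
Compare {F1, F3, F4}: total 152.
Compare {F2, F3, F4}: total 154.
No size-3 selection does better; minimum is 133.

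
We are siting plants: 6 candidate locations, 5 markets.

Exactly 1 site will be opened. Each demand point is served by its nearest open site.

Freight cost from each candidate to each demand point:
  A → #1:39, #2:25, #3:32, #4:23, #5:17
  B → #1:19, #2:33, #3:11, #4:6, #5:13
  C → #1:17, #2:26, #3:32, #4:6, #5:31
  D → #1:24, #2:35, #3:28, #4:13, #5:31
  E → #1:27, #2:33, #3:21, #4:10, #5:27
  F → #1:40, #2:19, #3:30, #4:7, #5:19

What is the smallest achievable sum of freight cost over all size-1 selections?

Open {B}.
  #1→B 19, #2→B 33, #3→B 11, #4→B 6, #5→B 13  ⇒ total 82.
Compare {C}: total 112.
Compare {F}: total 115.
No size-1 selection does better; minimum is 82.

82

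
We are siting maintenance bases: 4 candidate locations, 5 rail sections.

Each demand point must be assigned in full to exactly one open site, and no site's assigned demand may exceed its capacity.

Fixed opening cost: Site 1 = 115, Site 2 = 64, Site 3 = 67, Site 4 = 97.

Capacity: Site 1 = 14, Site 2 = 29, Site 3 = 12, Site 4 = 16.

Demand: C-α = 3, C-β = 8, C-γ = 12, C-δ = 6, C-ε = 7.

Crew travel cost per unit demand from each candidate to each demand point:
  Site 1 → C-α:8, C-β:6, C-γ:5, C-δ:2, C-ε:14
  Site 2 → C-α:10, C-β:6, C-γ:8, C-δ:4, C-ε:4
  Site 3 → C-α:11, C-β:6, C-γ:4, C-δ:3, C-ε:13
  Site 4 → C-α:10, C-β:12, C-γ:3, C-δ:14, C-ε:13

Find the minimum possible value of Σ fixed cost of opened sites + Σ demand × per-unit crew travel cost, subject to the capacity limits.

Open {Site 2, Site 3}; cheapest assignment that respects the capacities:
  Site 2 (cap 29, load 24): C-α, C-β, C-δ, C-ε — cost 3×10 + 8×6 + 6×4 + 7×4 = 130
  Site 3 (cap 12, load 12): C-γ — cost 12×4 = 48
  Shipping 178, fixed 131 → total 309.
  Any other capacity-feasible assignment to {Site 2, Site 3} ships for at least 178.
Compare {Site 2, Site 4}: its best feasible assignment gives total 327.
Compare {Site 1, Site 2}: its best feasible assignment gives total 369.
Every other set of open sites that can feasibly serve all demand totals ≥ 327 even under its best assignment. Minimum: 309.

309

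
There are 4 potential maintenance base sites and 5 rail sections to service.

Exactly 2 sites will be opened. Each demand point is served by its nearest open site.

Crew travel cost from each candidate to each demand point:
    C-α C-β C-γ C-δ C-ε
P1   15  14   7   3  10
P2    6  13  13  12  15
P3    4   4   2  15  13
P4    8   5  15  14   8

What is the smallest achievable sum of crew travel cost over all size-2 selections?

23

Open {P1, P3}.
  C-α→P3 4, C-β→P3 4, C-γ→P3 2, C-δ→P1 3, C-ε→P1 10  ⇒ total 23.
Compare {P1, P4}: total 31.
Compare {P3, P4}: total 32.
No size-2 selection does better; minimum is 23.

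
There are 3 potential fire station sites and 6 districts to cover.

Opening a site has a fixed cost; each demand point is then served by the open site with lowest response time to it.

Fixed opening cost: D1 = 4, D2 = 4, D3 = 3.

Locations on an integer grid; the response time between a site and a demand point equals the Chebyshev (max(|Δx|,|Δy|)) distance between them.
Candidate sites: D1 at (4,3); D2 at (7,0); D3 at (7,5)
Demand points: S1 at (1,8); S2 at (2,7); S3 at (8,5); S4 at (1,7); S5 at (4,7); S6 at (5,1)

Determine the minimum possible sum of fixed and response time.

Open {D1, D3}: assign each demand point to its cheapest open site.
  S1→D1 5, S2→D1 4, S3→D3 1, S4→D1 4, S5→D3 3, S6→D1 2
  response time 19, fixed 7 → total 26.
Compare {D1}: response time 23 + fixed 4 = 27.
Compare {D3}: response time 25 + fixed 3 = 28.
Compare {D2, D3}: response time 23 + fixed 7 = 30.
All other subsets cost ≥ 27. Minimum total cost: 26.

26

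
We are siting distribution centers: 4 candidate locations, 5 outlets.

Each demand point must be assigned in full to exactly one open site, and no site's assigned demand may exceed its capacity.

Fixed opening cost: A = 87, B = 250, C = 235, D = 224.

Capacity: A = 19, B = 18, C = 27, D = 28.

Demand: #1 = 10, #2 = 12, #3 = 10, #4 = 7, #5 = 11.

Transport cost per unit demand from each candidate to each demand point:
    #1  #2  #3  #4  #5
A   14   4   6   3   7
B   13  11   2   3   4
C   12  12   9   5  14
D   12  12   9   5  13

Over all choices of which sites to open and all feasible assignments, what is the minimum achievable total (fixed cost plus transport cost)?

884

Open {A, B, D}; cheapest assignment that respects the capacities:
  A (cap 19, load 19): #2, #4 — cost 12×4 + 7×3 = 69
  B (cap 18, load 11): #5 — cost 11×4 = 44
  D (cap 28, load 20): #1, #3 — cost 10×12 + 10×9 = 210
  Shipping 323, fixed 561 → total 884.
  Any other capacity-feasible assignment to {A, B, D} ships for at least 323.
Compare {A, B, C}: its best feasible assignment gives total 895.
Compare {A, C, D}: its best feasible assignment gives total 968.
Every other set of open sites that can feasibly serve all demand totals ≥ 895 even under its best assignment. Minimum: 884.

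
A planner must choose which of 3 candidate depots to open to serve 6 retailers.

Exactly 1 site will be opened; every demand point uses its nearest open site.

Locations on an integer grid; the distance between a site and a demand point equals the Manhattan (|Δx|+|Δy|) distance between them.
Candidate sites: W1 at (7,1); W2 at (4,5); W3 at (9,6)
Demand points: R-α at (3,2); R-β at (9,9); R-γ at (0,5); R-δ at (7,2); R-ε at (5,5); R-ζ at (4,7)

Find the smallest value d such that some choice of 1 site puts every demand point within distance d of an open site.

Open {W2}.
  Farthest demand point is R-β at distance 9 (to W2); all others are ≤ 9.
With {W3} the worst case is 10.
With {W1} the worst case is 11.
No size-1 selection achieves below 9.

9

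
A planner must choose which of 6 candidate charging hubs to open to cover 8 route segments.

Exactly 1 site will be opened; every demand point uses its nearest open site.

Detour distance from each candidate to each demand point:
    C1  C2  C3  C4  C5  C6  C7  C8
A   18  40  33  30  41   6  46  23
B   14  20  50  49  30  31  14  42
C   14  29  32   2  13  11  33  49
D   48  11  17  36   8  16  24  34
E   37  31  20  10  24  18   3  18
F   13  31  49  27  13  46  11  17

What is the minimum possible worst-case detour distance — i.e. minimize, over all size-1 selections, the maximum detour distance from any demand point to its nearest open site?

37

Open {E}.
  Farthest demand point is C1 at detour distance 37 (to E); all others are ≤ 37.
With {A} the worst case is 46.
With {D} the worst case is 48.
No size-1 selection achieves below 37.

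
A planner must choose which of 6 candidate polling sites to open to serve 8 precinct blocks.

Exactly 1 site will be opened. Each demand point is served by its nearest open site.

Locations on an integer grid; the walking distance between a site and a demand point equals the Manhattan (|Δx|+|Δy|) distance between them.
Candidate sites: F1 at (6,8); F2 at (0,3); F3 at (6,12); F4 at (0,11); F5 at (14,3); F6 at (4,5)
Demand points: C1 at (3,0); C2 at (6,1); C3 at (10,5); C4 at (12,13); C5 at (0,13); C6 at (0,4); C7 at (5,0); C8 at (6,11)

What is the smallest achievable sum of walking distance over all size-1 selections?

Open {F6}.
  C1→F6 6, C2→F6 6, C3→F6 6, C4→F6 16, C5→F6 12, C6→F6 5, C7→F6 6, C8→F6 8  ⇒ total 65.
Compare {F1}: total 69.
Compare {F3}: total 79.
No size-1 selection does better; minimum is 65.

65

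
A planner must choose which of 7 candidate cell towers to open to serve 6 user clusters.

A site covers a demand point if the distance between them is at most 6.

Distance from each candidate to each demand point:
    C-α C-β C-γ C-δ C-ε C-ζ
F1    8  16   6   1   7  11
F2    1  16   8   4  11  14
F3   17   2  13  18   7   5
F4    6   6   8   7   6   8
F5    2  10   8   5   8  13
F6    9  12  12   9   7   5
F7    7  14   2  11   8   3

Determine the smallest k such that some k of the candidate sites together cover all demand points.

Coverage sets (demand points within 6 of each site):
  F1: {C-γ, C-δ}
  F2: {C-α, C-δ}
  F3: {C-β, C-ζ}
  F4: {C-α, C-β, C-ε}
  F5: {C-α, C-δ}
  F6: {C-ζ}
  F7: {C-γ, C-ζ}
No 2 sites suffice: every size-2 union leaves at least one demand point uncovered.
But {F1, F3, F4} covers everything, so the minimum is 3.

3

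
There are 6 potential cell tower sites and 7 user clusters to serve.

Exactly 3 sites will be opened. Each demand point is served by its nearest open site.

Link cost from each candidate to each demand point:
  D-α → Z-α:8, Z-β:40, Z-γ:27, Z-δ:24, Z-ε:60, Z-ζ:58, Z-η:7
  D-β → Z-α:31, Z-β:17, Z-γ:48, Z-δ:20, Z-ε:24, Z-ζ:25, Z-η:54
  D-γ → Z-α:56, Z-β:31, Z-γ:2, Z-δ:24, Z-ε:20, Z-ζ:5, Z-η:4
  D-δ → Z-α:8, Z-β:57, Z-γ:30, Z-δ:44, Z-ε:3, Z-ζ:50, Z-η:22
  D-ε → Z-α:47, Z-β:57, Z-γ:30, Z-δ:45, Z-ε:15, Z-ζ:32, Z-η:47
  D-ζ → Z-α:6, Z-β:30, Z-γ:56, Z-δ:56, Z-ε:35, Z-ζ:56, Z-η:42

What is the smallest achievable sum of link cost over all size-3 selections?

59

Open {D-β, D-γ, D-δ}.
  Z-α→D-δ 8, Z-β→D-β 17, Z-γ→D-γ 2, Z-δ→D-β 20, Z-ε→D-δ 3, Z-ζ→D-γ 5, Z-η→D-γ 4  ⇒ total 59.
Compare {D-β, D-γ, D-ζ}: total 74.
Compare {D-γ, D-δ, D-ζ}: total 74.
No size-3 selection does better; minimum is 59.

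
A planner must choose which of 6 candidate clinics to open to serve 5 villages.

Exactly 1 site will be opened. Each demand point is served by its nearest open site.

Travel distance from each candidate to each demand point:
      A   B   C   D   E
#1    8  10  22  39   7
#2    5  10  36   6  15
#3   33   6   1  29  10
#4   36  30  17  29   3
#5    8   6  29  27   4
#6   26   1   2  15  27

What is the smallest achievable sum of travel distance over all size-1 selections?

71

Open {#6}.
  A→#6 26, B→#6 1, C→#6 2, D→#6 15, E→#6 27  ⇒ total 71.
Compare {#2}: total 72.
Compare {#5}: total 74.
No size-1 selection does better; minimum is 71.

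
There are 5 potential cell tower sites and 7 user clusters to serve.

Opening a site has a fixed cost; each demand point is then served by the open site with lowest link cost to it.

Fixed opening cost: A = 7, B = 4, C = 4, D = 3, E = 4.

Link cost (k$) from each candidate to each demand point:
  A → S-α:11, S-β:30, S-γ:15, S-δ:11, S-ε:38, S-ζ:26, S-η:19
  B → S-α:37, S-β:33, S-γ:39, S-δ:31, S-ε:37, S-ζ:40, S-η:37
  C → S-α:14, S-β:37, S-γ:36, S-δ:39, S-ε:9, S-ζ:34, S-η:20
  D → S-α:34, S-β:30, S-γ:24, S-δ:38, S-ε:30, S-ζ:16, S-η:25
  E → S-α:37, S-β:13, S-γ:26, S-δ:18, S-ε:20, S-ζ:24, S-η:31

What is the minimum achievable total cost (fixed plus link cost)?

Open {A, C, D, E}: assign each demand point to its cheapest open site.
  S-α→A 11, S-β→E 13, S-γ→A 15, S-δ→A 11, S-ε→C 9, S-ζ→D 16, S-η→A 19
  link cost 94, fixed 18 → total 112.
Compare {A, B, C, D, E}: link cost 94 + fixed 22 = 116.
Compare {A, C, E}: link cost 102 + fixed 15 = 117.
Compare {A, D, E}: link cost 105 + fixed 14 = 119.
All other subsets cost ≥ 116. Minimum total cost: 112.

112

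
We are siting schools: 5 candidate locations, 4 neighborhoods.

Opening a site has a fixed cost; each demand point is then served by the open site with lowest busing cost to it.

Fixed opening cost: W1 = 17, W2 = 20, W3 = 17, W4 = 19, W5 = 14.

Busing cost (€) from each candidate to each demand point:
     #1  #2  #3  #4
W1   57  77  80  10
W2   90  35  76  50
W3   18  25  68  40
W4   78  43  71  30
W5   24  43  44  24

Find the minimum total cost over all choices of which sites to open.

Open {W3, W5}: assign each demand point to its cheapest open site.
  #1→W3 18, #2→W3 25, #3→W5 44, #4→W5 24
  busing cost 111, fixed 31 → total 142.
Compare {W1, W3, W5}: busing cost 97 + fixed 48 = 145.
Compare {W5}: busing cost 135 + fixed 14 = 149.
Compare {W1, W5}: busing cost 121 + fixed 31 = 152.
All other subsets cost ≥ 145. Minimum total cost: 142.

142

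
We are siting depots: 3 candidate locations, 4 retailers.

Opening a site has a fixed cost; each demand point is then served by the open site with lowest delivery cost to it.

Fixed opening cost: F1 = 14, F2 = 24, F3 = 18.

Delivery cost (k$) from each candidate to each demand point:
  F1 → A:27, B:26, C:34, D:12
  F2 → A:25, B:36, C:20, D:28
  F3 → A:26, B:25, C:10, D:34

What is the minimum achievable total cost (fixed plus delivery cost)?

Open {F1, F3}: assign each demand point to its cheapest open site.
  A→F3 26, B→F3 25, C→F3 10, D→F1 12
  delivery cost 73, fixed 32 → total 105.
Compare {F1}: delivery cost 99 + fixed 14 = 113.
Compare {F3}: delivery cost 95 + fixed 18 = 113.
Compare {F1, F2}: delivery cost 83 + fixed 38 = 121.
All other subsets cost ≥ 113. Minimum total cost: 105.

105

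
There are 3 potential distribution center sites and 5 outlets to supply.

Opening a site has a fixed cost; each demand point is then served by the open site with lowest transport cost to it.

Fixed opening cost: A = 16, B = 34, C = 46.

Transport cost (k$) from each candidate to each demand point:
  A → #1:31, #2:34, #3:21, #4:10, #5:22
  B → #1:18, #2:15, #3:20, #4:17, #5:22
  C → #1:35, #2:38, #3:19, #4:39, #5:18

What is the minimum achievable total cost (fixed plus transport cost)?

Open {B}: assign each demand point to its cheapest open site.
  #1→B 18, #2→B 15, #3→B 20, #4→B 17, #5→B 22
  transport cost 92, fixed 34 → total 126.
Compare {A}: transport cost 118 + fixed 16 = 134.
Compare {A, B}: transport cost 85 + fixed 50 = 135.
Compare {B, C}: transport cost 87 + fixed 80 = 167.
All other subsets cost ≥ 134. Minimum total cost: 126.

126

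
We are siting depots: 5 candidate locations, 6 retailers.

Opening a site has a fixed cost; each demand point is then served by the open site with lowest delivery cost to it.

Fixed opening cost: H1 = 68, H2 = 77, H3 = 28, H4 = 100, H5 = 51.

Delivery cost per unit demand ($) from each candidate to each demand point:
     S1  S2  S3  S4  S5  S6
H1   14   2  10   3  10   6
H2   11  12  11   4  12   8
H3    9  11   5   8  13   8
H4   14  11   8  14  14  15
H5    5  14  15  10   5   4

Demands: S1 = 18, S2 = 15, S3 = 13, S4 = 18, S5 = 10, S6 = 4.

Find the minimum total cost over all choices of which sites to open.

Open {H1, H3, H5}: assign each demand point to its cheapest open site.
  S1→H5 18×5=90, S2→H1 15×2=30, S3→H3 13×5=65, S4→H1 18×3=54, S5→H5 10×5=50, S6→H5 4×4=16
  delivery cost 305, fixed 147 → total 452.
Compare {H1, H5}: delivery cost 370 + fixed 119 = 489.
Compare {H1, H2, H3, H5}: delivery cost 305 + fixed 224 = 529.
Compare {H1, H3}: delivery cost 435 + fixed 96 = 531.
All other subsets cost ≥ 489. Minimum total cost: 452.

452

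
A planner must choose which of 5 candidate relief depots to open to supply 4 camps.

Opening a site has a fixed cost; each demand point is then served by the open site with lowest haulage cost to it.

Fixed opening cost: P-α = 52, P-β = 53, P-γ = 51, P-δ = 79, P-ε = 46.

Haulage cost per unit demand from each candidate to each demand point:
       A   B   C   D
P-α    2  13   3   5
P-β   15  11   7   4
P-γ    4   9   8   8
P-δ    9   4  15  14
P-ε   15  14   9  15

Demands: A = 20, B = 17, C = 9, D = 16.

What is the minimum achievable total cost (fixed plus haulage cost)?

Open {P-α, P-δ}: assign each demand point to its cheapest open site.
  A→P-α 20×2=40, B→P-δ 17×4=68, C→P-α 9×3=27, D→P-α 16×5=80
  haulage cost 215, fixed 131 → total 346.
Compare {P-α, P-β, P-δ}: haulage cost 199 + fixed 184 = 383.
Compare {P-α, P-δ, P-ε}: haulage cost 215 + fixed 177 = 392.
Compare {P-α, P-γ, P-δ}: haulage cost 215 + fixed 182 = 397.
All other subsets cost ≥ 383. Minimum total cost: 346.

346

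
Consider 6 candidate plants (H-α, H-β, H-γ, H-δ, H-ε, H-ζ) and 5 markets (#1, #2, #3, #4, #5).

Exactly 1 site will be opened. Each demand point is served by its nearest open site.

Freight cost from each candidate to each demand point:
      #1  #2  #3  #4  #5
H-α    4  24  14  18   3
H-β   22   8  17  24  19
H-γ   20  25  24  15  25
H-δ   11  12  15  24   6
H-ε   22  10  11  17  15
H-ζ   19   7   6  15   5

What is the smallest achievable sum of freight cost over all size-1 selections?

52

Open {H-ζ}.
  #1→H-ζ 19, #2→H-ζ 7, #3→H-ζ 6, #4→H-ζ 15, #5→H-ζ 5  ⇒ total 52.
Compare {H-α}: total 63.
Compare {H-δ}: total 68.
No size-1 selection does better; minimum is 52.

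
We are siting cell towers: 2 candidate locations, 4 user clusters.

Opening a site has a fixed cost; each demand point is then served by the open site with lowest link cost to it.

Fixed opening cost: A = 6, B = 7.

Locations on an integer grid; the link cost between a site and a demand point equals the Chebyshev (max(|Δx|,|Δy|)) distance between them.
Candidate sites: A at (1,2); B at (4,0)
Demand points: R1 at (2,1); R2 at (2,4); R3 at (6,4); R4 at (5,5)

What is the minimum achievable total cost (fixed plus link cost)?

18

Open {A}: assign each demand point to its cheapest open site.
  R1→A 1, R2→A 2, R3→A 5, R4→A 4
  link cost 12, fixed 6 → total 18.
Compare {B}: link cost 15 + fixed 7 = 22.
Compare {A, B}: link cost 11 + fixed 13 = 24.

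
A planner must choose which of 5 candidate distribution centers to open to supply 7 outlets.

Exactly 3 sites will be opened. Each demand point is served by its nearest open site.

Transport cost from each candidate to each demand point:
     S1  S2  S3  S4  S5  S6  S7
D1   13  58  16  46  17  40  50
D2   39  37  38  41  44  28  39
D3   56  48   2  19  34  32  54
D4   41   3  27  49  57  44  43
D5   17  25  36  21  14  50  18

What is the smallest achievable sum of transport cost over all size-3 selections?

105

Open {D3, D4, D5}.
  S1→D5 17, S2→D4 3, S3→D3 2, S4→D3 19, S5→D5 14, S6→D3 32, S7→D5 18  ⇒ total 105.
Compare {D1, D3, D5}: total 123.
Compare {D2, D3, D5}: total 123.
No size-3 selection does better; minimum is 105.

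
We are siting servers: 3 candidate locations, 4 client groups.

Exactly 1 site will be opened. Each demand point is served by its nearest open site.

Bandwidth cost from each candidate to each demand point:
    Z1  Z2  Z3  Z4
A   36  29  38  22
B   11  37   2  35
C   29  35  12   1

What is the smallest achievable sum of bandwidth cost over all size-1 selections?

Open {C}.
  Z1→C 29, Z2→C 35, Z3→C 12, Z4→C 1  ⇒ total 77.
Compare {B}: total 85.
Compare {A}: total 125.

77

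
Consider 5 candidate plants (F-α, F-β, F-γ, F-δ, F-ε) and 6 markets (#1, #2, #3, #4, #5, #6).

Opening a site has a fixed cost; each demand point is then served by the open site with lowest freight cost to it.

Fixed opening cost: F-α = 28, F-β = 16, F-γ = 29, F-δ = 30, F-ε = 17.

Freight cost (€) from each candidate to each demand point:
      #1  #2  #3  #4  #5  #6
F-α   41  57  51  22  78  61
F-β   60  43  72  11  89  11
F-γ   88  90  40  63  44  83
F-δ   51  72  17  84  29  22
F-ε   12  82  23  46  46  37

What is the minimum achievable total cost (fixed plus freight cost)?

179

Open {F-β, F-ε}: assign each demand point to its cheapest open site.
  #1→F-ε 12, #2→F-β 43, #3→F-ε 23, #4→F-β 11, #5→F-ε 46, #6→F-β 11
  freight cost 146, fixed 33 → total 179.
Compare {F-β, F-δ, F-ε}: freight cost 123 + fixed 63 = 186.
Compare {F-β, F-γ, F-ε}: freight cost 144 + fixed 62 = 206.
Compare {F-α, F-β, F-ε}: freight cost 146 + fixed 61 = 207.
All other subsets cost ≥ 186. Minimum total cost: 179.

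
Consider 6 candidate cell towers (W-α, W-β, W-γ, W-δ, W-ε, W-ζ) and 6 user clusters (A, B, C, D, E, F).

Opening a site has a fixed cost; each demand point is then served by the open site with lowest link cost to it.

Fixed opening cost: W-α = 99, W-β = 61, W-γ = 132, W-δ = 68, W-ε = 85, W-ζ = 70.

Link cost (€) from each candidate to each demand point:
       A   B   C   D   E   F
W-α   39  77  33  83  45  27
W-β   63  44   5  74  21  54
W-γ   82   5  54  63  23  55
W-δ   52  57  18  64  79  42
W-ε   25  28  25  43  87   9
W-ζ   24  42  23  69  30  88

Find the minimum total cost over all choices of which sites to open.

Open {W-β, W-ε}: assign each demand point to its cheapest open site.
  A→W-ε 25, B→W-ε 28, C→W-β 5, D→W-ε 43, E→W-β 21, F→W-ε 9
  link cost 131, fixed 146 → total 277.
Compare {W-ε}: link cost 217 + fixed 85 = 302.
Compare {W-ε, W-ζ}: link cost 157 + fixed 155 = 312.
Compare {W-β}: link cost 261 + fixed 61 = 322.
All other subsets cost ≥ 302. Minimum total cost: 277.

277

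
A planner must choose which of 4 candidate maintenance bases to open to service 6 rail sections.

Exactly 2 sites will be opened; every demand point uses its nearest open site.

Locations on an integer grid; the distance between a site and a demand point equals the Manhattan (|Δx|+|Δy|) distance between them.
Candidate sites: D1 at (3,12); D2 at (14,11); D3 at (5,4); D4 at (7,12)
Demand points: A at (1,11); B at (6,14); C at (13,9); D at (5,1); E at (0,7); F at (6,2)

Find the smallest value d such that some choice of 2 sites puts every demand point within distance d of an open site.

Open {D3, D4}.
  Farthest demand point is C at distance 9 (to D4); all others are ≤ 9.
With {D2, D3} the worst case is 11.
With {D1, D2} the worst case is 13.
No size-2 selection achieves below 9.

9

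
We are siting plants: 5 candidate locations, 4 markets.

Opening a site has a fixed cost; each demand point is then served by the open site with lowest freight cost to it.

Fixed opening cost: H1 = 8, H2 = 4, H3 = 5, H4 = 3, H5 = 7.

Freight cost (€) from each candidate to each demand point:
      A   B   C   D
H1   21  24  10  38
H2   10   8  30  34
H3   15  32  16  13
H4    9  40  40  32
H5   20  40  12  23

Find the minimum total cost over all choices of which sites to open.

Open {H2, H3}: assign each demand point to its cheapest open site.
  A→H2 10, B→H2 8, C→H3 16, D→H3 13
  freight cost 47, fixed 9 → total 56.
Compare {H1, H2, H3}: freight cost 41 + fixed 17 = 58.
Compare {H2, H3, H4}: freight cost 46 + fixed 12 = 58.
Compare {H2, H3, H5}: freight cost 43 + fixed 16 = 59.
All other subsets cost ≥ 58. Minimum total cost: 56.

56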